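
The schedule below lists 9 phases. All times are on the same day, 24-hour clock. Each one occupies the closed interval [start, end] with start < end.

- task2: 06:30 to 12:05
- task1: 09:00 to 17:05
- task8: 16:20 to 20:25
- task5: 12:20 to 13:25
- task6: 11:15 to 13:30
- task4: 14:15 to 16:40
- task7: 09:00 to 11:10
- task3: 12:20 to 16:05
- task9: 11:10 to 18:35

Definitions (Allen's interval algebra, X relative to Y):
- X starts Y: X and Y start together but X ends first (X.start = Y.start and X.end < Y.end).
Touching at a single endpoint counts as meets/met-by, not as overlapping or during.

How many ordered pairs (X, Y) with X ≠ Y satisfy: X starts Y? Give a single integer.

Checking all 72 ordered pairs for relation 'starts'; matching pairs in alphabetical order:
(task5, task3): task5 starts task3 ✓
(task7, task1): task7 starts task1 ✓
Count: 2.

2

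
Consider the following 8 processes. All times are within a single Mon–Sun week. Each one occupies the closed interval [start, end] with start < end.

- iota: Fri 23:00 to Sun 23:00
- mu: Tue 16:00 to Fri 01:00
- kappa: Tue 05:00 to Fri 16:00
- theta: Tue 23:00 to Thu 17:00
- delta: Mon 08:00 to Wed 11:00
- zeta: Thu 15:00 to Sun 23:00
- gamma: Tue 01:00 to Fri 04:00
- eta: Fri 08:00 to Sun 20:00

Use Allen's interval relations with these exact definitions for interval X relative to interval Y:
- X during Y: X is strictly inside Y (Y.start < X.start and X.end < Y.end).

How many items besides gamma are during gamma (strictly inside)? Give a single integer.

2

Target gamma = [Tue 01:00, Fri 04:00].
delta [Mon 08:00, Wed 11:00] → overlaps → no.
eta [Fri 08:00, Sun 20:00] → after → no.
iota [Fri 23:00, Sun 23:00] → after → no.
kappa [Tue 05:00, Fri 16:00] → overlapped-by → no.
mu [Tue 16:00, Fri 01:00] → during → counts.
theta [Tue 23:00, Thu 17:00] → during → counts.
zeta [Thu 15:00, Sun 23:00] → overlapped-by → no.
Total: 2.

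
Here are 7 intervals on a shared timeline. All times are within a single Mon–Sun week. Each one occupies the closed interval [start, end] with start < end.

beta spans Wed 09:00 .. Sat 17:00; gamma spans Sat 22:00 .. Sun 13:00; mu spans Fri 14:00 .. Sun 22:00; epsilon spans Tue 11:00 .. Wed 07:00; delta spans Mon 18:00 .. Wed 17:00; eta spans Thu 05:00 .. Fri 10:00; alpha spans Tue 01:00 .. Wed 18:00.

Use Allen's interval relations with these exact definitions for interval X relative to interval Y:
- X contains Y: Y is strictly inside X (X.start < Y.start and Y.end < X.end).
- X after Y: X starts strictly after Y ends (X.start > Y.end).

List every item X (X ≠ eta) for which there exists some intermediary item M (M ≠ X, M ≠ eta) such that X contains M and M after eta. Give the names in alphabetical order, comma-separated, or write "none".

mu

Target eta = [Thu 05:00, Fri 10:00].
Intermediaries M with M after eta: gamma, mu.
Via gamma — items with X contains gamma: mu.
Via mu — items with X contains mu: none.
Union: mu.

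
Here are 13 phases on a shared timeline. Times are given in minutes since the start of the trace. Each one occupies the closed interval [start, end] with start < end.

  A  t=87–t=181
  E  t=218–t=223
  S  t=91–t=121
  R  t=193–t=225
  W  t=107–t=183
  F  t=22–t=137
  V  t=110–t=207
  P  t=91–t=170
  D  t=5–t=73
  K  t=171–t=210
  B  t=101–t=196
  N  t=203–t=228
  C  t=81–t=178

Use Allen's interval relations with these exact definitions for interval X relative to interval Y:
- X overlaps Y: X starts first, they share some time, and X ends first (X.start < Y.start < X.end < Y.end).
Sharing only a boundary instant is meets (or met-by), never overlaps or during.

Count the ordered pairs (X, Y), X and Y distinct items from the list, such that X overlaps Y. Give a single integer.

33

Checking all 156 ordered pairs for relation 'overlaps'; matching pairs in alphabetical order:
(A, B): A overlaps B ✓
(A, K): A overlaps K ✓
(A, V): A overlaps V ✓
(A, W): A overlaps W ✓
(B, K): B overlaps K ✓
(B, R): B overlaps R ✓
(B, V): B overlaps V ✓
(C, A): C overlaps A ✓
(C, B): C overlaps B ✓
(C, K): C overlaps K ✓
(C, V): C overlaps V ✓
(C, W): C overlaps W ✓
(D, F): D overlaps F ✓
(F, A): F overlaps A ✓
(F, B): F overlaps B ✓
(F, C): F overlaps C ✓
(F, P): F overlaps P ✓
(F, V): F overlaps V ✓
(F, W): F overlaps W ✓
(K, N): K overlaps N ✓
(K, R): K overlaps R ✓
(P, B): P overlaps B ✓
(P, V): P overlaps V ✓
(P, W): P overlaps W ✓
... plus 9 further pairs not listed.
Count: 33.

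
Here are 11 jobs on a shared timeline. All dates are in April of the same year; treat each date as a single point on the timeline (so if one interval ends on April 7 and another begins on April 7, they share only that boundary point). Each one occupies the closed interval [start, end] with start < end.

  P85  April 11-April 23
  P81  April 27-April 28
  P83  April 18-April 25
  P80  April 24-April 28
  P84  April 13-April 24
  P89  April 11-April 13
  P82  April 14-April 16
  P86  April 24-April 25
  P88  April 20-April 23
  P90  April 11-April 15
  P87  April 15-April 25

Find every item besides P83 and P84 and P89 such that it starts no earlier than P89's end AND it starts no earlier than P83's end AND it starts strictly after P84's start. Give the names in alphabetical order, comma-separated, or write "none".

P81

Conditions: its start is no earlier than P89's end (X.start >= April 13) AND its start is no earlier than P83's end (X.start >= April 25) AND its start is strictly after P84's start (X.start > April 13).
P80: start April 24 >= April 13? ✓; start April 24 >= April 25? ✗; start April 24 > April 13? ✓ → no.
P81: start April 27 >= April 13? ✓; start April 27 >= April 25? ✓; start April 27 > April 13? ✓ → yes.
P82: start April 14 >= April 13? ✓; start April 14 >= April 25? ✗; start April 14 > April 13? ✓ → no.
P85: start April 11 >= April 13? ✗; start April 11 >= April 25? ✗; start April 11 > April 13? ✗ → no.
P86: start April 24 >= April 13? ✓; start April 24 >= April 25? ✗; start April 24 > April 13? ✓ → no.
P87: start April 15 >= April 13? ✓; start April 15 >= April 25? ✗; start April 15 > April 13? ✓ → no.
P88: start April 20 >= April 13? ✓; start April 20 >= April 25? ✗; start April 20 > April 13? ✓ → no.
P90: start April 11 >= April 13? ✗; start April 11 >= April 25? ✗; start April 11 > April 13? ✗ → no.
Result: P81.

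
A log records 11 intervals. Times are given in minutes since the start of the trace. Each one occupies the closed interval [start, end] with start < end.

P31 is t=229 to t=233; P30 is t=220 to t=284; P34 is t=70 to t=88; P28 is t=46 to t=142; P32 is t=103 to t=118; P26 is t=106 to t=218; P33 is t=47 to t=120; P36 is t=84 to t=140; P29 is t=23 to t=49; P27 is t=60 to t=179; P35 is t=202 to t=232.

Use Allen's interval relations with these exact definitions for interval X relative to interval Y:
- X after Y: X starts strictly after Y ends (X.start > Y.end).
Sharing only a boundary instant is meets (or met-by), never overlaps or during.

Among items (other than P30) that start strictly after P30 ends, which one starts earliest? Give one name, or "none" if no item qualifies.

none

Target P30 = [t=220, t=284].
P26 [t=106, t=218] → before → excluded.
P27 [t=60, t=179] → before → excluded.
P28 [t=46, t=142] → before → excluded.
P29 [t=23, t=49] → before → excluded.
P31 [t=229, t=233] → during → excluded.
P32 [t=103, t=118] → before → excluded.
P33 [t=47, t=120] → before → excluded.
P34 [t=70, t=88] → before → excluded.
P35 [t=202, t=232] → overlaps → excluded.
P36 [t=84, t=140] → before → excluded.
No candidates → none.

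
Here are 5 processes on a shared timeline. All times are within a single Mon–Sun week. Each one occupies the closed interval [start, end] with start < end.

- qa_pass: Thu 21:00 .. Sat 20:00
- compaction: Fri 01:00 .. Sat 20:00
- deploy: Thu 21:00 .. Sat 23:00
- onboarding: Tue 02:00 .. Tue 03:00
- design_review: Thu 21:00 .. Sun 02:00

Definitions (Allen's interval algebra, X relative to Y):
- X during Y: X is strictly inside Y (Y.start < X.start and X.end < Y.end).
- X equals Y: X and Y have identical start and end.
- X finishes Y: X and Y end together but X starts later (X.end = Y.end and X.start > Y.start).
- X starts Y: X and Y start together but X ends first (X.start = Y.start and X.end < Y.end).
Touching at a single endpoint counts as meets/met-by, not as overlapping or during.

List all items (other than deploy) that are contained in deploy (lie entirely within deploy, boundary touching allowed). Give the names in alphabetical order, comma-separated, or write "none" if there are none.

compaction, qa_pass

Target deploy = [Thu 21:00, Sat 23:00].
compaction [Fri 01:00, Sat 20:00] → during → yes.
design_review [Thu 21:00, Sun 02:00] → started-by → no.
onboarding [Tue 02:00, Tue 03:00] → before → no.
qa_pass [Thu 21:00, Sat 20:00] → starts → yes.
Result: compaction, qa_pass.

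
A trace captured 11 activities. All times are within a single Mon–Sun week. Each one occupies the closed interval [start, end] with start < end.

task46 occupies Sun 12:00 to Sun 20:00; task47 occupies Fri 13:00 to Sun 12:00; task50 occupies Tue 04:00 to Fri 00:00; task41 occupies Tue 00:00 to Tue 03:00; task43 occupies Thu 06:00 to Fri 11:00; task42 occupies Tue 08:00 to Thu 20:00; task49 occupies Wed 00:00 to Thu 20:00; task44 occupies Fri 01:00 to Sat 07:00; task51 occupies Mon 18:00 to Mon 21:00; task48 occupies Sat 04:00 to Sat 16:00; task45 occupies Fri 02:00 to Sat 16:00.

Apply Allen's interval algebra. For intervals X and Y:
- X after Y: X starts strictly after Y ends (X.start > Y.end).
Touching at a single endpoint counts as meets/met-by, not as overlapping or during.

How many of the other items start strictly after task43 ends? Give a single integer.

3

Target task43 = [Thu 06:00, Fri 11:00].
task41 [Tue 00:00, Tue 03:00] → before → no.
task42 [Tue 08:00, Thu 20:00] → overlaps → no.
task44 [Fri 01:00, Sat 07:00] → overlapped-by → no.
task45 [Fri 02:00, Sat 16:00] → overlapped-by → no.
task46 [Sun 12:00, Sun 20:00] → after → counts.
task47 [Fri 13:00, Sun 12:00] → after → counts.
task48 [Sat 04:00, Sat 16:00] → after → counts.
task49 [Wed 00:00, Thu 20:00] → overlaps → no.
task50 [Tue 04:00, Fri 00:00] → overlaps → no.
task51 [Mon 18:00, Mon 21:00] → before → no.
Total: 3.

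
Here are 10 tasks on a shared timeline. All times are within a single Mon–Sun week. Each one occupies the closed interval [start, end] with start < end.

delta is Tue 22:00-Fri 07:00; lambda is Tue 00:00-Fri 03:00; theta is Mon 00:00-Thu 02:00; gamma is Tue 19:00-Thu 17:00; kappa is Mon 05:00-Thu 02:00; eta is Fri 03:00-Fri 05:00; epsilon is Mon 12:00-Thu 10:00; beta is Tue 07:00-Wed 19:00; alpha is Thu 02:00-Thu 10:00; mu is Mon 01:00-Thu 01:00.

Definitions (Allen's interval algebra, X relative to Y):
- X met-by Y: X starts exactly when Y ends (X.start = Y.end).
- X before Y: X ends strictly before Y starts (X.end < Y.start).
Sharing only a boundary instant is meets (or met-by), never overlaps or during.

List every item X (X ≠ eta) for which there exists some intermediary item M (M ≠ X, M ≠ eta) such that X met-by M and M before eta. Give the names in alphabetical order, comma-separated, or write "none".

Target eta = [Fri 03:00, Fri 05:00].
Intermediaries M with M before eta: alpha, beta, epsilon, gamma, kappa, mu, theta.
Via alpha — items with X met-by alpha: none.
Via beta — items with X met-by beta: none.
Via epsilon — items with X met-by epsilon: none.
Via gamma — items with X met-by gamma: none.
Via kappa — items with X met-by kappa: alpha.
Via mu — items with X met-by mu: none.
Via theta — items with X met-by theta: alpha.
Union: alpha.

alpha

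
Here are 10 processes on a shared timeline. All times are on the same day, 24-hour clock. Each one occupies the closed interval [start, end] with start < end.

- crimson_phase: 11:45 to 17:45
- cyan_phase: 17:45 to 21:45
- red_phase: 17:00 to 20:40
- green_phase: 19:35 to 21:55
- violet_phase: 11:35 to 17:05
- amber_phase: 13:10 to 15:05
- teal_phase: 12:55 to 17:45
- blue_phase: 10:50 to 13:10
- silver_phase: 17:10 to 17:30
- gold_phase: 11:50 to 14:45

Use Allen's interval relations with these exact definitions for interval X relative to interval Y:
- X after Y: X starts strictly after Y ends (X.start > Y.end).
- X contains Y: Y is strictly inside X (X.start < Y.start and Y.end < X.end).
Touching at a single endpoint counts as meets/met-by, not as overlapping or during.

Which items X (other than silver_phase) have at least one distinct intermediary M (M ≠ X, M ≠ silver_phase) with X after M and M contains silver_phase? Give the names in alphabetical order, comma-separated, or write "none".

green_phase

Target silver_phase = [17:10, 17:30].
Intermediaries M with M contains silver_phase: crimson_phase, red_phase, teal_phase.
Via crimson_phase — items with X after crimson_phase: green_phase.
Via red_phase — items with X after red_phase: none.
Via teal_phase — items with X after teal_phase: green_phase.
Union: green_phase.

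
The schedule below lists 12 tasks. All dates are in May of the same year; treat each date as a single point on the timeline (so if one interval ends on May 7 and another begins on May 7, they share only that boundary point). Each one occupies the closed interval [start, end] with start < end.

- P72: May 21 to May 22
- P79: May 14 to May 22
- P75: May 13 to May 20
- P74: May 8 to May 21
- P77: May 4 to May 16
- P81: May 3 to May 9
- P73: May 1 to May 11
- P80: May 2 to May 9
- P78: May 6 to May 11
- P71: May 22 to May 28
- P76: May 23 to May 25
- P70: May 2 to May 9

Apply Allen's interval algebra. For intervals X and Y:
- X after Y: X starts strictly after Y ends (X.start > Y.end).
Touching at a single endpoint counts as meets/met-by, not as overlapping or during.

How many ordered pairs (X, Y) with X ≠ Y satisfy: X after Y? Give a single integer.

35

Checking all 132 ordered pairs for relation 'after'; matching pairs in alphabetical order:
(P71, P70): P71 after P70 ✓
(P71, P73): P71 after P73 ✓
(P71, P74): P71 after P74 ✓
(P71, P75): P71 after P75 ✓
(P71, P77): P71 after P77 ✓
(P71, P78): P71 after P78 ✓
(P71, P80): P71 after P80 ✓
(P71, P81): P71 after P81 ✓
(P72, P70): P72 after P70 ✓
(P72, P73): P72 after P73 ✓
(P72, P75): P72 after P75 ✓
(P72, P77): P72 after P77 ✓
(P72, P78): P72 after P78 ✓
(P72, P80): P72 after P80 ✓
(P72, P81): P72 after P81 ✓
(P75, P70): P75 after P70 ✓
(P75, P73): P75 after P73 ✓
(P75, P78): P75 after P78 ✓
(P75, P80): P75 after P80 ✓
(P75, P81): P75 after P81 ✓
(P76, P70): P76 after P70 ✓
(P76, P72): P76 after P72 ✓
(P76, P73): P76 after P73 ✓
(P76, P74): P76 after P74 ✓
... plus 11 further pairs not listed.
Count: 35.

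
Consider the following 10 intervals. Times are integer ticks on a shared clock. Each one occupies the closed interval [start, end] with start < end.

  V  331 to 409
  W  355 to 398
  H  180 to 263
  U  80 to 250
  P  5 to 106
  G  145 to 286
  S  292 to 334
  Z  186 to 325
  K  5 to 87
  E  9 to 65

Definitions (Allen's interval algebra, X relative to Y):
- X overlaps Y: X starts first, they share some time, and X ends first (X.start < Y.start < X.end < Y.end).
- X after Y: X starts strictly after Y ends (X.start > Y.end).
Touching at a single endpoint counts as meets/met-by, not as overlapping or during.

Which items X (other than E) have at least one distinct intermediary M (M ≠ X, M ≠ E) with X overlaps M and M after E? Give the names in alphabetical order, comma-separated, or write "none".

G, H, K, P, S, U, Z

Target E = [9, 65].
Intermediaries M with M after E: G, H, S, U, V, W, Z.
Via G — items with X overlaps G: U.
Via H — items with X overlaps H: U.
Via S — items with X overlaps S: Z.
Via U — items with X overlaps U: K, P.
Via V — items with X overlaps V: S.
Via W — items with X overlaps W: none.
Via Z — items with X overlaps Z: G, H, U.
Union: G, H, K, P, S, U, Z.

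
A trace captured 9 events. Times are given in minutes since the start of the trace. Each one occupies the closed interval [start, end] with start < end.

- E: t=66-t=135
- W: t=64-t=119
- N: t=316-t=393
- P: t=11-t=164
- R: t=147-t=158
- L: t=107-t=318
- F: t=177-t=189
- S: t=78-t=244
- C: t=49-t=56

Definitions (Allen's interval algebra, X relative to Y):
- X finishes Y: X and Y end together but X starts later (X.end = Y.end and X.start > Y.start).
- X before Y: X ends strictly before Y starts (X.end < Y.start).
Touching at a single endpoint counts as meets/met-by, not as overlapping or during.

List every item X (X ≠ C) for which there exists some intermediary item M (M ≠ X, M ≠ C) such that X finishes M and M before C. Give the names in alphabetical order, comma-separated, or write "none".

Target C = [t=49, t=56].
Intermediaries M with M before C: none.
Union: none.

none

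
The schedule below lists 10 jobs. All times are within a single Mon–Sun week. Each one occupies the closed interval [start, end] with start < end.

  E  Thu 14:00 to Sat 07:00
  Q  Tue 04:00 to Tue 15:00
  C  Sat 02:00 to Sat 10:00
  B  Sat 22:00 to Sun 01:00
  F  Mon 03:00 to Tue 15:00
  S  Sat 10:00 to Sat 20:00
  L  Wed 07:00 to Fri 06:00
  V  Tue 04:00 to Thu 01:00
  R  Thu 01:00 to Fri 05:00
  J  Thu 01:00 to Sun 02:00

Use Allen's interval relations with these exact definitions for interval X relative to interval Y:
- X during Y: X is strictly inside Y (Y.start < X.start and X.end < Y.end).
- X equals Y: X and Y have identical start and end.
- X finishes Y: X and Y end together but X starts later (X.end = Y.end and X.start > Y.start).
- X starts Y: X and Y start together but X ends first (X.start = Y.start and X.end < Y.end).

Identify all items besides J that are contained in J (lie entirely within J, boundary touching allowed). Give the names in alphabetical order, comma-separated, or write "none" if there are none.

B, C, E, R, S

Target J = [Thu 01:00, Sun 02:00].
B [Sat 22:00, Sun 01:00] → during → yes.
C [Sat 02:00, Sat 10:00] → during → yes.
E [Thu 14:00, Sat 07:00] → during → yes.
F [Mon 03:00, Tue 15:00] → before → no.
L [Wed 07:00, Fri 06:00] → overlaps → no.
Q [Tue 04:00, Tue 15:00] → before → no.
R [Thu 01:00, Fri 05:00] → starts → yes.
S [Sat 10:00, Sat 20:00] → during → yes.
V [Tue 04:00, Thu 01:00] → meets → no.
Result: B, C, E, R, S.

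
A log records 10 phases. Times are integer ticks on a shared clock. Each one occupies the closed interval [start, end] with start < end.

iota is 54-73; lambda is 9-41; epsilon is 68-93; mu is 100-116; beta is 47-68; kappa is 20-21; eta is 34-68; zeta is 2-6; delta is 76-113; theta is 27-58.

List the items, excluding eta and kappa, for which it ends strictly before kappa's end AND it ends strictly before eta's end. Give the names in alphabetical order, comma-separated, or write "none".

zeta

Conditions: its end is strictly before kappa's end (X.end < 21) AND its end is strictly before eta's end (X.end < 68).
beta: end 68 < 21? ✗; end 68 < 68? ✗ → no.
delta: end 113 < 21? ✗; end 113 < 68? ✗ → no.
epsilon: end 93 < 21? ✗; end 93 < 68? ✗ → no.
iota: end 73 < 21? ✗; end 73 < 68? ✗ → no.
lambda: end 41 < 21? ✗; end 41 < 68? ✓ → no.
mu: end 116 < 21? ✗; end 116 < 68? ✗ → no.
theta: end 58 < 21? ✗; end 58 < 68? ✓ → no.
zeta: end 6 < 21? ✓; end 6 < 68? ✓ → yes.
Result: zeta.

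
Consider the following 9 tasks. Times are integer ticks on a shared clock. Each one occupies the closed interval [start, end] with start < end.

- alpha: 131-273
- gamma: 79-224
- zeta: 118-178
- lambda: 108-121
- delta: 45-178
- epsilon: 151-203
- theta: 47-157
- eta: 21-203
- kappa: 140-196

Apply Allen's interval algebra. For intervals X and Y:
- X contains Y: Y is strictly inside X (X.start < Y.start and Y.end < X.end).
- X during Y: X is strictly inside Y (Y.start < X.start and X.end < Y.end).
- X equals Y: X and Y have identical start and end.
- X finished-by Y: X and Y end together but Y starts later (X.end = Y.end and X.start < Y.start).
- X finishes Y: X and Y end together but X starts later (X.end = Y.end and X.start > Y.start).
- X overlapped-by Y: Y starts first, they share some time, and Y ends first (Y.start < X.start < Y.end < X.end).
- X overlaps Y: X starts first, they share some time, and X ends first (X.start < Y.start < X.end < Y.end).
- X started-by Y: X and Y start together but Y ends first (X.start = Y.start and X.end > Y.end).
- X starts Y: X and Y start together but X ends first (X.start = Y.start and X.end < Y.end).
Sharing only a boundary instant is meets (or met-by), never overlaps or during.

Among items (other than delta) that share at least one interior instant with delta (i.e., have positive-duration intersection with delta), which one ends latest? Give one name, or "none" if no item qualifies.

Target delta = [45, 178].
alpha [131, 273] → overlapped-by → candidate.
epsilon [151, 203] → overlapped-by → candidate.
eta [21, 203] → contains → candidate.
gamma [79, 224] → overlapped-by → candidate.
kappa [140, 196] → overlapped-by → candidate.
lambda [108, 121] → during → candidate.
theta [47, 157] → during → candidate.
zeta [118, 178] → finishes → candidate.
Among candidates, latest end is 273 → alpha.

alpha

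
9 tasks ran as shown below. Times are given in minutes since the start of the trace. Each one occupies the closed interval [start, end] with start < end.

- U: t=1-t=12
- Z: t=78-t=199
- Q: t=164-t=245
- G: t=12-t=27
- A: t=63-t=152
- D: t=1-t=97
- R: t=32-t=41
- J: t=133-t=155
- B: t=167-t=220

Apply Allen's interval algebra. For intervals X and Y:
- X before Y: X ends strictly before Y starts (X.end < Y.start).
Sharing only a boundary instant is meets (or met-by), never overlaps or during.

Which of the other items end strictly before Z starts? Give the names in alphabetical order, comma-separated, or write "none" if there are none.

G, R, U

Target Z = [t=78, t=199].
A [t=63, t=152] → overlaps → no.
B [t=167, t=220] → overlapped-by → no.
D [t=1, t=97] → overlaps → no.
G [t=12, t=27] → before → yes.
J [t=133, t=155] → during → no.
Q [t=164, t=245] → overlapped-by → no.
R [t=32, t=41] → before → yes.
U [t=1, t=12] → before → yes.
Result: G, R, U.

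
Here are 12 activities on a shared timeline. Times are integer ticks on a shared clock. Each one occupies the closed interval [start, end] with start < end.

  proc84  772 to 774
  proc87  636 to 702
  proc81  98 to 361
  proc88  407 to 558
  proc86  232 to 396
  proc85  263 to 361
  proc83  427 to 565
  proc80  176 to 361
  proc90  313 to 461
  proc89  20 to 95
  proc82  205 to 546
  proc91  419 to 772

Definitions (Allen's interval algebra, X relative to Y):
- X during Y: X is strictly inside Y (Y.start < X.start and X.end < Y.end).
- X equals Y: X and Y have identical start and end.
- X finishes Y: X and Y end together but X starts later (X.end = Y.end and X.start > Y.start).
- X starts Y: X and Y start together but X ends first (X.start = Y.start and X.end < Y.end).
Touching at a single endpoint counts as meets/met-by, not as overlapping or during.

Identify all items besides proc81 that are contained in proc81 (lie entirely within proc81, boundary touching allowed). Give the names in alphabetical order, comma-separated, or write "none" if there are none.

proc80, proc85

Target proc81 = [98, 361].
proc80 [176, 361] → finishes → yes.
proc82 [205, 546] → overlapped-by → no.
proc83 [427, 565] → after → no.
proc84 [772, 774] → after → no.
proc85 [263, 361] → finishes → yes.
proc86 [232, 396] → overlapped-by → no.
proc87 [636, 702] → after → no.
proc88 [407, 558] → after → no.
proc89 [20, 95] → before → no.
proc90 [313, 461] → overlapped-by → no.
proc91 [419, 772] → after → no.
Result: proc80, proc85.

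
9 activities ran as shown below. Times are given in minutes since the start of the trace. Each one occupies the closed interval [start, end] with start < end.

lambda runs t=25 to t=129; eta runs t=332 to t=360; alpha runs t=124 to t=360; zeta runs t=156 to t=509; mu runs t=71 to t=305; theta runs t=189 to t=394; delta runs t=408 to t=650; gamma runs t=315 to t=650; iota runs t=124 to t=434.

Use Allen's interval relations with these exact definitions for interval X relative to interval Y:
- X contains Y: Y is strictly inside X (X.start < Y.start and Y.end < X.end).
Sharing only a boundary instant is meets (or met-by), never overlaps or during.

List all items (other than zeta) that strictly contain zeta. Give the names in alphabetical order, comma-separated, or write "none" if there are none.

none

Target zeta = [t=156, t=509].
alpha [t=124, t=360] → overlaps → no.
delta [t=408, t=650] → overlapped-by → no.
eta [t=332, t=360] → during → no.
gamma [t=315, t=650] → overlapped-by → no.
iota [t=124, t=434] → overlaps → no.
lambda [t=25, t=129] → before → no.
mu [t=71, t=305] → overlaps → no.
theta [t=189, t=394] → during → no.
Result: none.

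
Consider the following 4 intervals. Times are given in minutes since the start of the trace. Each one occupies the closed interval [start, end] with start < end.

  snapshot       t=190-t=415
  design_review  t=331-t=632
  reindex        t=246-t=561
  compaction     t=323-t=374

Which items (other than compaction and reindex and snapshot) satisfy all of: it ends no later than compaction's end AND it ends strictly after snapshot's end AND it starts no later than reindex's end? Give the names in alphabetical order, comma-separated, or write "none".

none

Conditions: its end is no later than compaction's end (X.end <= t=374) AND its end is strictly after snapshot's end (X.end > t=415) AND its start is no later than reindex's end (X.start <= t=561).
design_review: end t=632 <= t=374? ✗; end t=632 > t=415? ✓; start t=331 <= t=561? ✓ → no.
Result: none.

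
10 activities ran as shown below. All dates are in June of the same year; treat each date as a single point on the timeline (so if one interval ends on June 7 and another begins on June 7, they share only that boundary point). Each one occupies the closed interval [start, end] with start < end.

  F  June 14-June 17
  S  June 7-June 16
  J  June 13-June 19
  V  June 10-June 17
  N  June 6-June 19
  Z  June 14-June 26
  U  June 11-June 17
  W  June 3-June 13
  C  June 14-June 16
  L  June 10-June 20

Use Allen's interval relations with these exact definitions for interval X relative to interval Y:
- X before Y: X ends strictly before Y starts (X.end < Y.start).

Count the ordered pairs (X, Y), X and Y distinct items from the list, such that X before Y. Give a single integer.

3

Checking all 90 ordered pairs for relation 'before'; matching pairs in alphabetical order:
(W, C): W before C ✓
(W, F): W before F ✓
(W, Z): W before Z ✓
Count: 3.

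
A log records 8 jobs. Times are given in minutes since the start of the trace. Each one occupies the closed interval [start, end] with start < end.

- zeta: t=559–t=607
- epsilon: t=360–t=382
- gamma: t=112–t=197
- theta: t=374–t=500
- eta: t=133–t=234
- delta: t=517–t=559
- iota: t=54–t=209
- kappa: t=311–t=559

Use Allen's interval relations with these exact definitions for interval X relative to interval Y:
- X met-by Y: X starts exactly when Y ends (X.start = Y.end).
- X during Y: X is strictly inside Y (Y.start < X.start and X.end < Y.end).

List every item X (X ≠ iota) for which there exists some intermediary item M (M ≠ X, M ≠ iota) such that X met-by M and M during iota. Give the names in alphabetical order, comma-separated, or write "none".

none

Target iota = [t=54, t=209].
Intermediaries M with M during iota: gamma.
Via gamma — items with X met-by gamma: none.
Union: none.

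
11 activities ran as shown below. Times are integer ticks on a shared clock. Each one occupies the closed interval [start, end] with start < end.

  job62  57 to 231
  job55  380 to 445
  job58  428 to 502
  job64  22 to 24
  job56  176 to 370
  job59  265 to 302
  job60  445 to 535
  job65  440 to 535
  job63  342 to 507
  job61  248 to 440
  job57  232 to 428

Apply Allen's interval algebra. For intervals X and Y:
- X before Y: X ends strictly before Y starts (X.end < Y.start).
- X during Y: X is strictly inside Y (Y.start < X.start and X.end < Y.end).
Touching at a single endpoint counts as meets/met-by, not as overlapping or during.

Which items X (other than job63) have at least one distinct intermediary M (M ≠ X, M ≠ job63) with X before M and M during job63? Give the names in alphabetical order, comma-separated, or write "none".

Target job63 = [342, 507].
Intermediaries M with M during job63: job55, job58.
Via job55 — items with X before job55: job56, job59, job62, job64.
Via job58 — items with X before job58: job56, job59, job62, job64.
Union: job56, job59, job62, job64.

job56, job59, job62, job64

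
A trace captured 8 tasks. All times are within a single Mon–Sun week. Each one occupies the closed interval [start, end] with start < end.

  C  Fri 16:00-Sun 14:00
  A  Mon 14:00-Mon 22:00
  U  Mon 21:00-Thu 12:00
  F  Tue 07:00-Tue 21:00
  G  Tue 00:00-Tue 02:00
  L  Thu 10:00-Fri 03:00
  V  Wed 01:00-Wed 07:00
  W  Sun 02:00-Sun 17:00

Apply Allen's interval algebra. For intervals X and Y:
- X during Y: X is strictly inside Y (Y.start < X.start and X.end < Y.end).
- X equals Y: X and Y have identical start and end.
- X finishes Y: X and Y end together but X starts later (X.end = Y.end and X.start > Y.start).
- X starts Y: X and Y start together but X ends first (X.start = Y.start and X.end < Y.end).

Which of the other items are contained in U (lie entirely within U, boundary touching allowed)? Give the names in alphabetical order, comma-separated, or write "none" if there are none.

F, G, V

Target U = [Mon 21:00, Thu 12:00].
A [Mon 14:00, Mon 22:00] → overlaps → no.
C [Fri 16:00, Sun 14:00] → after → no.
F [Tue 07:00, Tue 21:00] → during → yes.
G [Tue 00:00, Tue 02:00] → during → yes.
L [Thu 10:00, Fri 03:00] → overlapped-by → no.
V [Wed 01:00, Wed 07:00] → during → yes.
W [Sun 02:00, Sun 17:00] → after → no.
Result: F, G, V.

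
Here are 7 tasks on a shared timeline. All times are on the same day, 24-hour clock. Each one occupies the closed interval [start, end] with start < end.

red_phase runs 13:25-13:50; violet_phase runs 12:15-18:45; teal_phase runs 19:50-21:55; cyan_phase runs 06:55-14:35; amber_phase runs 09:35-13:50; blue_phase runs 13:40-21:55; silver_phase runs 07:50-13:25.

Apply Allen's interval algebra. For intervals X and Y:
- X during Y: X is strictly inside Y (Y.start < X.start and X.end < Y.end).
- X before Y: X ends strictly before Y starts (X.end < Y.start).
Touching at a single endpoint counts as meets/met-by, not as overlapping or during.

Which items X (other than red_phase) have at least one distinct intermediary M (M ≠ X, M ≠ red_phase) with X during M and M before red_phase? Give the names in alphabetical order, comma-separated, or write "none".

Target red_phase = [13:25, 13:50].
Intermediaries M with M before red_phase: none.
Union: none.

none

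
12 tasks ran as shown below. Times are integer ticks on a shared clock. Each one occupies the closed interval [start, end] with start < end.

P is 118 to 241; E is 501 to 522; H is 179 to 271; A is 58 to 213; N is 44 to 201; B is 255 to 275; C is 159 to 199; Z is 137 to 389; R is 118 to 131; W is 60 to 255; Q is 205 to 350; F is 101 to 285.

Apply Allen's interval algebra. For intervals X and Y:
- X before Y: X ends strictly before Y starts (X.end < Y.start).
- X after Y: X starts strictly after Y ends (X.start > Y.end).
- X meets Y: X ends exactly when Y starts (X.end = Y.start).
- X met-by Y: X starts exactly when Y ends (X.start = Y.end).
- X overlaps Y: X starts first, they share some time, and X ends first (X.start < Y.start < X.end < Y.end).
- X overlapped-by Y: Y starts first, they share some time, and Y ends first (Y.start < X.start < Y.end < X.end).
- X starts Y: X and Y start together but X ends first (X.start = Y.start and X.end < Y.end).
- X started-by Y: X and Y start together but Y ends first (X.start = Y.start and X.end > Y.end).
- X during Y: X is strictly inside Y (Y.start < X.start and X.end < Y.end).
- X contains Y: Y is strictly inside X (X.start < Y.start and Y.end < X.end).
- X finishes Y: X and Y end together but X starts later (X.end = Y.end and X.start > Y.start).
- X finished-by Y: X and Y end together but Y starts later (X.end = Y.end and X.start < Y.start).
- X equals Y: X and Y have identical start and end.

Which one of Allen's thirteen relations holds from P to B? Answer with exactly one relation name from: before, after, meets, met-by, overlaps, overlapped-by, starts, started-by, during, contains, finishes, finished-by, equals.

before

P = [118, 241]; B = [255, 275].
Compare endpoints: P.start < B.start, P.start < B.end, P.end < B.start, P.end < B.end.
That pattern is 'before'.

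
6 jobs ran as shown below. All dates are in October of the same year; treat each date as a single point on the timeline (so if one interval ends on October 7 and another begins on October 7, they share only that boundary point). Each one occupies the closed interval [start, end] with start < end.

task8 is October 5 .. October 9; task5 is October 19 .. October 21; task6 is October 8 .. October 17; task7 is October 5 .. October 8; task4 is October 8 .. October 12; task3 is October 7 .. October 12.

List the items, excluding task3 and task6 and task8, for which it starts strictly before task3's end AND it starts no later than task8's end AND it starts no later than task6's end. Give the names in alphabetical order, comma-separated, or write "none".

Conditions: its start is strictly before task3's end (X.start < October 12) AND its start is no later than task8's end (X.start <= October 9) AND its start is no later than task6's end (X.start <= October 17).
task4: start October 8 < October 12? ✓; start October 8 <= October 9? ✓; start October 8 <= October 17? ✓ → yes.
task5: start October 19 < October 12? ✗; start October 19 <= October 9? ✗; start October 19 <= October 17? ✗ → no.
task7: start October 5 < October 12? ✓; start October 5 <= October 9? ✓; start October 5 <= October 17? ✓ → yes.
Result: task4, task7.

task4, task7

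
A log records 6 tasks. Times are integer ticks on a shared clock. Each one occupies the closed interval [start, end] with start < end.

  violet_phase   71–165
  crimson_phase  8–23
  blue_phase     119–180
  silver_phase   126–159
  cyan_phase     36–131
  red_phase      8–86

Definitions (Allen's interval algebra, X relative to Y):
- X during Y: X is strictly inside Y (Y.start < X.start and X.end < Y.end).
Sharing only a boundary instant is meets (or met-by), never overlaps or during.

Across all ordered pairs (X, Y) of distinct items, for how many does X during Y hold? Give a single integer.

2

Checking all 30 ordered pairs for relation 'during'; matching pairs in alphabetical order:
(silver_phase, blue_phase): silver_phase during blue_phase ✓
(silver_phase, violet_phase): silver_phase during violet_phase ✓
Count: 2.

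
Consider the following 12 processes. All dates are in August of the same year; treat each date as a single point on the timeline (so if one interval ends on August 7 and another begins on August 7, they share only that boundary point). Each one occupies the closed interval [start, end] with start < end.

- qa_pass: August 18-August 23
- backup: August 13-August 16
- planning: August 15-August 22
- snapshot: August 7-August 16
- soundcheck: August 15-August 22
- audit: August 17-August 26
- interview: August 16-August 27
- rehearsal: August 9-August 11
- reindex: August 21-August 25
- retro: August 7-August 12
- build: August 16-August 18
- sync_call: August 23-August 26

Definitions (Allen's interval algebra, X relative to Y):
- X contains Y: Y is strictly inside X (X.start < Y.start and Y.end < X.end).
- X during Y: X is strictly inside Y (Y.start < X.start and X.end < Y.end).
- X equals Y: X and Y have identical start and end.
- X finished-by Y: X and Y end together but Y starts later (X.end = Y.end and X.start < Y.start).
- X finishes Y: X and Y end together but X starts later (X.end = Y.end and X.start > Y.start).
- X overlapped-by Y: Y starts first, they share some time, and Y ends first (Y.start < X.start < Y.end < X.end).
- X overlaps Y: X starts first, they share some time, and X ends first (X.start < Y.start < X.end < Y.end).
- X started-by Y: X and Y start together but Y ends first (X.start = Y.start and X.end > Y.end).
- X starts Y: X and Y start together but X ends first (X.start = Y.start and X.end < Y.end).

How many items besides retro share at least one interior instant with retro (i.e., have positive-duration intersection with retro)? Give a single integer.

Target retro = [August 7, August 12].
audit [August 17, August 26] → after → no.
backup [August 13, August 16] → after → no.
build [August 16, August 18] → after → no.
interview [August 16, August 27] → after → no.
planning [August 15, August 22] → after → no.
qa_pass [August 18, August 23] → after → no.
rehearsal [August 9, August 11] → during → counts.
reindex [August 21, August 25] → after → no.
snapshot [August 7, August 16] → started-by → counts.
soundcheck [August 15, August 22] → after → no.
sync_call [August 23, August 26] → after → no.
Total: 2.

2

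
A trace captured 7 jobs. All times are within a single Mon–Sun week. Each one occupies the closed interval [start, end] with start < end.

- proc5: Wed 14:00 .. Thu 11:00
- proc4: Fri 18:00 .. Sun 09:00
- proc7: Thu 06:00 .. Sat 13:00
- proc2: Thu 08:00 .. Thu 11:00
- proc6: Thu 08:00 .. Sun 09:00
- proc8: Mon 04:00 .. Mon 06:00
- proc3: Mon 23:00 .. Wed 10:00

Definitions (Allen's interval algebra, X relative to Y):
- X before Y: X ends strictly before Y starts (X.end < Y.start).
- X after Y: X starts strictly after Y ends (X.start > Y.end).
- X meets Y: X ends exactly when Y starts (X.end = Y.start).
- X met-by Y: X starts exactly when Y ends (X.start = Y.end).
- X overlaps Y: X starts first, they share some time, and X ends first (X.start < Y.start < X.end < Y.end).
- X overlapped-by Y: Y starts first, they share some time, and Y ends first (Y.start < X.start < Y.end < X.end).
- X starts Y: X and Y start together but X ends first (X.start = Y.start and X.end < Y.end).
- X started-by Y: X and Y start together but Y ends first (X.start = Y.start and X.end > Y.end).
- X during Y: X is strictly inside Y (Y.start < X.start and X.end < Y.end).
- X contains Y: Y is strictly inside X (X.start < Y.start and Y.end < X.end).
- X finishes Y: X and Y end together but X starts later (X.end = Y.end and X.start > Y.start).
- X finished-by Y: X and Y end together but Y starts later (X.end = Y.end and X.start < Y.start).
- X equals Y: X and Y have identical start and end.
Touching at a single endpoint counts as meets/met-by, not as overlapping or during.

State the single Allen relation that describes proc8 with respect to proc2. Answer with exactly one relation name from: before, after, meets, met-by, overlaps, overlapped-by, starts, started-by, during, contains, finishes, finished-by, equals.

before

proc8 = [Mon 04:00, Mon 06:00]; proc2 = [Thu 08:00, Thu 11:00].
Compare endpoints: proc8.start < proc2.start, proc8.start < proc2.end, proc8.end < proc2.start, proc8.end < proc2.end.
That pattern is 'before'.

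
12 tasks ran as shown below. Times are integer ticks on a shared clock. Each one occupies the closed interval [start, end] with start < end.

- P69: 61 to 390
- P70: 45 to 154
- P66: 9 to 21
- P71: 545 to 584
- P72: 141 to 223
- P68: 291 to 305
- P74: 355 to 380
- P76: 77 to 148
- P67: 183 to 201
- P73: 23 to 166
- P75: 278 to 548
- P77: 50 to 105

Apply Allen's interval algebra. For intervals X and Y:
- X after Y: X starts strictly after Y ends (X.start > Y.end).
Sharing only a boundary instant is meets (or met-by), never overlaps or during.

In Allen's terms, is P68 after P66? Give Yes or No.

P68 = [291, 305], P66 = [9, 21].
Actual relation of P68 to P66: after.
Asked whether 'after' holds → Yes.

Yes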